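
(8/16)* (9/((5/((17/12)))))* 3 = 153/40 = 3.82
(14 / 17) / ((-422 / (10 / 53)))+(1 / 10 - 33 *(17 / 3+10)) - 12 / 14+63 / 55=-75624498701 / 146385470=-516.61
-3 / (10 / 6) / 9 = -1 / 5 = -0.20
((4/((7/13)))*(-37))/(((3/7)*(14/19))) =-18278/21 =-870.38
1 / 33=0.03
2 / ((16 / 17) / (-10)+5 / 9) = 1530 / 353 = 4.33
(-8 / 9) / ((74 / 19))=-76 / 333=-0.23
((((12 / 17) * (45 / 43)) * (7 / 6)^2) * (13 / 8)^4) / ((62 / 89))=10.06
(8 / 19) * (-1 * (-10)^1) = 80 / 19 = 4.21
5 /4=1.25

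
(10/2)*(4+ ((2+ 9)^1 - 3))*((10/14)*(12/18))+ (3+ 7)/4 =31.07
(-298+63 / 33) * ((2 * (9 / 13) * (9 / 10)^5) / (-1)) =1730903337 / 7150000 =242.08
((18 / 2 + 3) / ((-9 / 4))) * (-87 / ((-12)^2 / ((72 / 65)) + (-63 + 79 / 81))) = 6.83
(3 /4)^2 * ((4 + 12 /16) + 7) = 423 /64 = 6.61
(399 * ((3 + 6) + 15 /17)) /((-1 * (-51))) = 22344 /289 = 77.31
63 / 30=21 / 10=2.10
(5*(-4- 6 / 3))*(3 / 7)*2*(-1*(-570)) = -102600 / 7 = -14657.14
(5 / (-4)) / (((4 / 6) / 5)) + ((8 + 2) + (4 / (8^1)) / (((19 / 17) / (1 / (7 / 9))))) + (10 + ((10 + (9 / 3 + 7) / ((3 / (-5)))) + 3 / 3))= 17663 / 3192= 5.53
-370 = -370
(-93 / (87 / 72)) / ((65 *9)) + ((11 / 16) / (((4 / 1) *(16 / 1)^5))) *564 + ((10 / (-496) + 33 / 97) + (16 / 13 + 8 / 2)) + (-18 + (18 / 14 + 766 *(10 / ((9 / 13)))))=66220319557078812787 / 5991081506242560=11053.15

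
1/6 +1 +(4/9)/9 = 197/162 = 1.22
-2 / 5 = -0.40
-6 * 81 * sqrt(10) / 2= -243 * sqrt(10)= -768.43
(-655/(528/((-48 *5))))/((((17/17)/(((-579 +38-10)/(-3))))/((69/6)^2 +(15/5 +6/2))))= 997902325/132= 7559866.10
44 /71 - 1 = -27 /71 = -0.38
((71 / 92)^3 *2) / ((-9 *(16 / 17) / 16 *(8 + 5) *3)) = -6084487 / 136659744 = -0.04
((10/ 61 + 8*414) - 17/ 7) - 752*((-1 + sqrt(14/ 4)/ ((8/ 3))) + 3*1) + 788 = 2066.16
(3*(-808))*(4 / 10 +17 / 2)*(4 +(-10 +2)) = 86294.40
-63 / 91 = -9 / 13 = -0.69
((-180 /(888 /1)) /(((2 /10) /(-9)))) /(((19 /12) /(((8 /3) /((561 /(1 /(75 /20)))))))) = 960 /131461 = 0.01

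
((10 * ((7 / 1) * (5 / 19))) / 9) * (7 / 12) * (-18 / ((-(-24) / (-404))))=123725 / 342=361.77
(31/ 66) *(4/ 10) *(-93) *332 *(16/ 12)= -1276208/ 165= -7734.59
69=69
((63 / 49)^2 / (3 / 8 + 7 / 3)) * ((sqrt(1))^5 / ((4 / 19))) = 9234 / 3185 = 2.90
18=18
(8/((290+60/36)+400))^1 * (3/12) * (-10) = -12/415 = -0.03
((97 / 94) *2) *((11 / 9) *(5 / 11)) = 485 / 423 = 1.15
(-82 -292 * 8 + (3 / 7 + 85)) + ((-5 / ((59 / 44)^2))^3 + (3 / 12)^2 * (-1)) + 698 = -7823958312444639 / 4724219767792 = -1656.14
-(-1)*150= 150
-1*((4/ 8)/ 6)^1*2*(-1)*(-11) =-11/ 6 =-1.83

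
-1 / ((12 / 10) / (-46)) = 115 / 3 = 38.33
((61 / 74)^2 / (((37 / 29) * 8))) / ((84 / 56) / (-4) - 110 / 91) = -9819719 / 233611636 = -0.04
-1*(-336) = 336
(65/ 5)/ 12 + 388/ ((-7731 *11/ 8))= 356095/ 340164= 1.05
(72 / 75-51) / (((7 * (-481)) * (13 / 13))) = 1251 / 84175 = 0.01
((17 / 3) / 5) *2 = 2.27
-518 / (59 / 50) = -25900 / 59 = -438.98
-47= -47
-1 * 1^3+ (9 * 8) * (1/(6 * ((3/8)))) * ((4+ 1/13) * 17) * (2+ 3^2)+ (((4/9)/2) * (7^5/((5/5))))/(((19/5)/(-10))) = 14566.65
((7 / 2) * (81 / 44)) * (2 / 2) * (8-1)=3969 / 88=45.10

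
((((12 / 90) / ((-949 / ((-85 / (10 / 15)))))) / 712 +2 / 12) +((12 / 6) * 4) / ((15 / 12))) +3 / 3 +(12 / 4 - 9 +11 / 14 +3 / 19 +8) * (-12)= -37415851241 / 1347997560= -27.76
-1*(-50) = 50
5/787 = 0.01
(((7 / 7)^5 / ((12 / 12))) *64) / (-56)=-8 / 7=-1.14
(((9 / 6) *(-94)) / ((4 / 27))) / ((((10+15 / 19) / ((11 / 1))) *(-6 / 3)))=795663 / 1640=485.16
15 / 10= 3 / 2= 1.50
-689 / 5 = -137.80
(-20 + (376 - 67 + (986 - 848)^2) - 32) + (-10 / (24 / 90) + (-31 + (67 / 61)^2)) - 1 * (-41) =143442365 / 7442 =19274.71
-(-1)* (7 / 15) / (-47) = -7 / 705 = -0.01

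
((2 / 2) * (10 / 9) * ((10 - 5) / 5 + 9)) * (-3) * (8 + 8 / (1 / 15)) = -12800 / 3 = -4266.67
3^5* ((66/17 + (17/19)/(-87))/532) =8813529/4983244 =1.77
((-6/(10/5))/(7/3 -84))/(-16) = -9/3920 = -0.00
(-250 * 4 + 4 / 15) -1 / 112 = -1679567 / 1680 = -999.74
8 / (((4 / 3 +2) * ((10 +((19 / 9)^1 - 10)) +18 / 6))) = 54 / 115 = 0.47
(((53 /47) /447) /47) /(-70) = -53 /69119610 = -0.00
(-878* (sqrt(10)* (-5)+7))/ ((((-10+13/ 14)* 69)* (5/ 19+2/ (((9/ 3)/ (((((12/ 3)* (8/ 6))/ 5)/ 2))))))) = -19.98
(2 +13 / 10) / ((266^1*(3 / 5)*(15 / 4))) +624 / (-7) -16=-209749 / 1995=-105.14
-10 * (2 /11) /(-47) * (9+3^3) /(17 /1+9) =0.05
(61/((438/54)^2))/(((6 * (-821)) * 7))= -1647/61251526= -0.00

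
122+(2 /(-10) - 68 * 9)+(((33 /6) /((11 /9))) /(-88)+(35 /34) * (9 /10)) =-7320297 /14960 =-489.32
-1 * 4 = -4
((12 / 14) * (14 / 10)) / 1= 6 / 5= 1.20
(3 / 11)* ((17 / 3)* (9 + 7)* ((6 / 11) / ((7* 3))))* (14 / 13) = 0.69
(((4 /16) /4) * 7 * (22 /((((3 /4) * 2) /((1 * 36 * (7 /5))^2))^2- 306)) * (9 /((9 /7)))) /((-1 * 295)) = 120758698368 /161794251417545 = 0.00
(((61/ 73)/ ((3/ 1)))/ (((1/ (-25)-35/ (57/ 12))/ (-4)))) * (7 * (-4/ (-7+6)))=3245200/ 770661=4.21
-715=-715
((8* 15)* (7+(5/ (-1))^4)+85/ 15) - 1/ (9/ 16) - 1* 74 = 75769.89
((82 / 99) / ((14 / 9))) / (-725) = -41 / 55825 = -0.00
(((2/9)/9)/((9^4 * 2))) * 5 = 5/531441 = 0.00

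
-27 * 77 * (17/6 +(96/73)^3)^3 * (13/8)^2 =-22049185088580866425334125/30142252394633171456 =-731504.23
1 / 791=0.00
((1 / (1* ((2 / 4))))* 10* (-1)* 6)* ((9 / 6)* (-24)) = 4320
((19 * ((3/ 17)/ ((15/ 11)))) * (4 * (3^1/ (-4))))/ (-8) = 627/ 680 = 0.92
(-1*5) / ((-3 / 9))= 15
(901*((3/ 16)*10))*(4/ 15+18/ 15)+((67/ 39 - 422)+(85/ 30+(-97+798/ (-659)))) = 201710737/ 102804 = 1962.09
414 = 414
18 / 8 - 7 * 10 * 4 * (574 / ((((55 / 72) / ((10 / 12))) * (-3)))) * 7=18000739 / 44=409107.70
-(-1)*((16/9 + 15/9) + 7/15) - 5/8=1183/360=3.29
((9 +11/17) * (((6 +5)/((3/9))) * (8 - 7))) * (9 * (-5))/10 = -24354/17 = -1432.59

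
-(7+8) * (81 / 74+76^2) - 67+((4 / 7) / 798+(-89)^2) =-16287041399 / 206682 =-78802.42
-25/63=-0.40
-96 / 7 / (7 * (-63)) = 32 / 1029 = 0.03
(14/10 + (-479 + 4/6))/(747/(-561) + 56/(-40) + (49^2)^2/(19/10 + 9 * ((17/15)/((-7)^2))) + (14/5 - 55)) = -1381945334/7923271566711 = -0.00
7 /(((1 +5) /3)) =7 /2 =3.50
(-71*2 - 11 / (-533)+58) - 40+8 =-61817 / 533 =-115.98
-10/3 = -3.33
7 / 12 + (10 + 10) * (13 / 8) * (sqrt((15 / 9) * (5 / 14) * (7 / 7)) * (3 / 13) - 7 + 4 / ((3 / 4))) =-47.80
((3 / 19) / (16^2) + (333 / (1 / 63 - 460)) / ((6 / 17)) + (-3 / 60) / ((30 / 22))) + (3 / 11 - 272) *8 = -253029360319919 / 116286931200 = -2175.91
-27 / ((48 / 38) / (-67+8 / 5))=1397.92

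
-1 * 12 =-12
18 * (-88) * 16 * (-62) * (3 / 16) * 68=20034432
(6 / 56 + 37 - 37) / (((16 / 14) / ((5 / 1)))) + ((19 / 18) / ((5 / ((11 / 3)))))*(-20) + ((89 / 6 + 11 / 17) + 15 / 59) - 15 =-12373289 / 866592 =-14.28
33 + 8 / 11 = 371 / 11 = 33.73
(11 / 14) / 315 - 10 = -44089 / 4410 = -10.00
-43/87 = -0.49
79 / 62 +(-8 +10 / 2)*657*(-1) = 1972.27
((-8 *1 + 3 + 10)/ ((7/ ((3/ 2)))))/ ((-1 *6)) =-5/ 28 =-0.18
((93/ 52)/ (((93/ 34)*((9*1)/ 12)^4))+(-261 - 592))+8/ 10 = -4475953/ 5265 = -850.13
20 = 20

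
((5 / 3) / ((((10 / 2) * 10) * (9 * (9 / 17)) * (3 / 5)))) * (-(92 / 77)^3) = -6618848 / 332812557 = -0.02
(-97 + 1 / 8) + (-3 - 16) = -927 / 8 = -115.88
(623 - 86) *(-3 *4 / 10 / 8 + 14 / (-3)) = -51731 / 20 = -2586.55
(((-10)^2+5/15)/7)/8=43/24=1.79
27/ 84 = 9/ 28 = 0.32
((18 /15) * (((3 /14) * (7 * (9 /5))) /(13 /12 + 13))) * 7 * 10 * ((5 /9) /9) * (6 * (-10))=-10080 /169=-59.64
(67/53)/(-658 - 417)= -67/56975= -0.00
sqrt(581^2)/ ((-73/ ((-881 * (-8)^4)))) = 2096582656/ 73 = 28720310.36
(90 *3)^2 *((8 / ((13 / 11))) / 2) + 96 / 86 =137927424 / 559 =246739.58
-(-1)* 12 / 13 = 12 / 13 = 0.92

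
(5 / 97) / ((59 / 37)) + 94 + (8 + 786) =5082209 / 5723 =888.03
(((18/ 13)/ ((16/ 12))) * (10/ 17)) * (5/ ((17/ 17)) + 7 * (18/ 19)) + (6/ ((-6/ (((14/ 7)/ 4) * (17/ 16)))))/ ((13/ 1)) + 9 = 126973/ 7904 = 16.06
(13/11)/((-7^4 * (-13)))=1/26411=0.00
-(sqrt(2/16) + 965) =-965 - sqrt(2)/4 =-965.35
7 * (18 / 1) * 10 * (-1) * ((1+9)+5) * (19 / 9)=-39900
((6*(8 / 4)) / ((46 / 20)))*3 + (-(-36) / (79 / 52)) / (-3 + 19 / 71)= 1230192 / 176249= 6.98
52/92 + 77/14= 279/46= 6.07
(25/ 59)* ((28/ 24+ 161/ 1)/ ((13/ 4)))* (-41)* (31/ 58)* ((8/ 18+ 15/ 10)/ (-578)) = 1082097625/ 694248516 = 1.56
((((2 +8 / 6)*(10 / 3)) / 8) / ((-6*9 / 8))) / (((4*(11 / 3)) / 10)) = -125 / 891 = -0.14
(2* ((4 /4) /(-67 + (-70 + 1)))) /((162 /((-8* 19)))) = 19 /1377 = 0.01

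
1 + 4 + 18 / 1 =23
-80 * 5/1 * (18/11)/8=-900/11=-81.82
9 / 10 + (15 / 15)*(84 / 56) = 12 / 5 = 2.40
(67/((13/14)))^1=72.15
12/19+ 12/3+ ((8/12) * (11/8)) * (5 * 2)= 1573/114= 13.80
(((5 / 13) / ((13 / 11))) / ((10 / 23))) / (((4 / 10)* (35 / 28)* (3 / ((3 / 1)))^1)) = 253 / 169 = 1.50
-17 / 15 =-1.13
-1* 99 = -99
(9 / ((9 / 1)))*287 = 287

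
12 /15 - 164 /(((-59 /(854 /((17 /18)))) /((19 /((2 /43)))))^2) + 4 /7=-226337630825920128 /35210315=-6428162622.97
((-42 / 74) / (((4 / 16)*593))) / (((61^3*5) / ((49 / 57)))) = -0.00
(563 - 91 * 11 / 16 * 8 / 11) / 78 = 6.63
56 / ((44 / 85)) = 1190 / 11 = 108.18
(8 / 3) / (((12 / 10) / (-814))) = -16280 / 9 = -1808.89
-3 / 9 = -1 / 3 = -0.33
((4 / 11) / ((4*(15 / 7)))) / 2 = 7 / 330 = 0.02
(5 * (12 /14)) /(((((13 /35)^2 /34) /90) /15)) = 240975000 /169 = 1425887.57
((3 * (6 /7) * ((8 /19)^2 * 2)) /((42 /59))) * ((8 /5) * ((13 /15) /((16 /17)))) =834496 /442225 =1.89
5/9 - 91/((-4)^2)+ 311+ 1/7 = 308459/1008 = 306.01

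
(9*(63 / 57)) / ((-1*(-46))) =189 / 874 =0.22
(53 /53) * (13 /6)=13 /6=2.17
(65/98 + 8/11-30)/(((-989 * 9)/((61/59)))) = 1881301/566121402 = 0.00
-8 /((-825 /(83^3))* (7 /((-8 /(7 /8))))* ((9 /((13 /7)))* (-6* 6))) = 951453568 /22920975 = 41.51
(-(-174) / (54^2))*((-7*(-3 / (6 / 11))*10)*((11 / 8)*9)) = 122815 / 432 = 284.29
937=937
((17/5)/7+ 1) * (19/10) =494/175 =2.82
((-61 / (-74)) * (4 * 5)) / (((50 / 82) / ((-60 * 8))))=-480192 / 37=-12978.16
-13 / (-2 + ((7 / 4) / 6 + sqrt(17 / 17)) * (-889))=312 / 27607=0.01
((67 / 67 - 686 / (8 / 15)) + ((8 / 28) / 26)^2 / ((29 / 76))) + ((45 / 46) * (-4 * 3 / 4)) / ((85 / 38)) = -483223616403 / 375593036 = -1286.56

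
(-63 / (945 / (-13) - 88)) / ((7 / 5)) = 585 / 2089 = 0.28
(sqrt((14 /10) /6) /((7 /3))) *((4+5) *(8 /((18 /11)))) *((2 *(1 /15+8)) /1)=5324 *sqrt(210) /525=146.96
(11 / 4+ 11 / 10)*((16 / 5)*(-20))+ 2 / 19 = -23398 / 95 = -246.29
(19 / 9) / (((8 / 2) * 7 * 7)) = 19 / 1764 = 0.01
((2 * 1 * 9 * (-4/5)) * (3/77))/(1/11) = -6.17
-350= -350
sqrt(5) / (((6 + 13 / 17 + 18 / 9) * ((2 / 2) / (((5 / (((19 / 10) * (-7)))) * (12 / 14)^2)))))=-30600 * sqrt(5) / 971033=-0.07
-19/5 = -3.80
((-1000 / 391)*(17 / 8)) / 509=-125 / 11707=-0.01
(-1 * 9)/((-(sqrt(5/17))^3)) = 153 * sqrt(85)/25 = 56.42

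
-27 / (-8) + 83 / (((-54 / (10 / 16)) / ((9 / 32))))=4769 / 1536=3.10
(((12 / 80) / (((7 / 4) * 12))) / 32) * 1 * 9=9 / 4480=0.00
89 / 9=9.89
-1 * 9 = -9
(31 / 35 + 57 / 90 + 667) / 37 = 140389 / 7770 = 18.07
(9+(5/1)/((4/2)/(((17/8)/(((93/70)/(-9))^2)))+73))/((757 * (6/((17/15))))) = 117214949/51801014165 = 0.00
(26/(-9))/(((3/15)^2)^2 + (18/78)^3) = -207.99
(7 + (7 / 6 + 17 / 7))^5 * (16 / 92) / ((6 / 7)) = 17450185778125 / 644121072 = 27091.47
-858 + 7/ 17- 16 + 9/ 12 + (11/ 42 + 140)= -1046119/ 1428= -732.58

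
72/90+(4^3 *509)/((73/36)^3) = 7600885348/1945085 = 3907.74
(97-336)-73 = -312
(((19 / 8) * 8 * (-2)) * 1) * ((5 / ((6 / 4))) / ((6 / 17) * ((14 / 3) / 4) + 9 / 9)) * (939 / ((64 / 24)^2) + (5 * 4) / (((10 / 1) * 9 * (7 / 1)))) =-860053715 / 72576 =-11850.39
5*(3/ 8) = 15/ 8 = 1.88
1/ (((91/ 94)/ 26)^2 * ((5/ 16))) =565504/ 245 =2308.18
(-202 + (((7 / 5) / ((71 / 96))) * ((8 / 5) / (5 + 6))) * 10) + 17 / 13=-10048369 / 50765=-197.94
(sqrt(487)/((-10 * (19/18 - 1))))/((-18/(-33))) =-33 * sqrt(487)/10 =-72.82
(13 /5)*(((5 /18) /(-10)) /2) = -13 /360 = -0.04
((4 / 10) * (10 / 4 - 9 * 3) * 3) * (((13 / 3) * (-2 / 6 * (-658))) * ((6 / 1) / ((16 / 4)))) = -209573 / 5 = -41914.60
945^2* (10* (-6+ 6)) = 0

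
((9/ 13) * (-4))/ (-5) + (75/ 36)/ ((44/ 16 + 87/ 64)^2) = 9134252/ 13487955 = 0.68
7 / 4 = 1.75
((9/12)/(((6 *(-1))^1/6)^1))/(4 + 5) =-1/12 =-0.08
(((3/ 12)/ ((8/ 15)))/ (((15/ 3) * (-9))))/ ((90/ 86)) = -0.01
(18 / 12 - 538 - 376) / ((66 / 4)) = -1825 / 33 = -55.30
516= 516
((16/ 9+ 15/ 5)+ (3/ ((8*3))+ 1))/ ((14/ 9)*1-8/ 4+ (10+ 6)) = 85/ 224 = 0.38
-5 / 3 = -1.67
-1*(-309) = 309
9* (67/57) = 201/19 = 10.58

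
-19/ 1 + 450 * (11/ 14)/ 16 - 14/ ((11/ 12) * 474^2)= 71464123/ 23066736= 3.10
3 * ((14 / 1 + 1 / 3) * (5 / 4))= 215 / 4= 53.75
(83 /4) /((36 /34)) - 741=-51941 /72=-721.40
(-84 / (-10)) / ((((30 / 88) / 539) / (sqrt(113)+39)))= 332024 * sqrt(113) / 25+12948936 / 25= 659135.98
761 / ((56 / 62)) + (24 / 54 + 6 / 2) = 213187 / 252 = 845.98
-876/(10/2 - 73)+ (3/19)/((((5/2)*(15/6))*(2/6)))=104637/8075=12.96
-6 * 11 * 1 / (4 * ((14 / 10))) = -165 / 14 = -11.79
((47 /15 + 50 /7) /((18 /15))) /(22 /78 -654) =-14027 /1070790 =-0.01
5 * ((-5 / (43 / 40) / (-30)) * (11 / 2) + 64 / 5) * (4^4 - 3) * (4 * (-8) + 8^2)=71293376 / 129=552661.83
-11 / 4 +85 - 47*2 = -47 / 4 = -11.75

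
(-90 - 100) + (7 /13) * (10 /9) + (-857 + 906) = -16427 /117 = -140.40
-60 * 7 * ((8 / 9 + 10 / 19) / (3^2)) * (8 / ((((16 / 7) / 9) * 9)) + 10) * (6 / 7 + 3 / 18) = -52030 / 57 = -912.81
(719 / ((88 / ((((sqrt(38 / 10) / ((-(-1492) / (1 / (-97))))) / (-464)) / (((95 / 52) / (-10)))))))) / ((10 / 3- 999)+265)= 28041 * sqrt(95) / 153820910679040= 0.00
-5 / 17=-0.29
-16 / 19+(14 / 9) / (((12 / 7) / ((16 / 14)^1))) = 100 / 513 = 0.19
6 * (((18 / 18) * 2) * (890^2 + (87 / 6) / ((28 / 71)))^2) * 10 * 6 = 88550070596832645 / 196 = 451786074473635.94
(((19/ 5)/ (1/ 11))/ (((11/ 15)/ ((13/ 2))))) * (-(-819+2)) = 605397/ 2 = 302698.50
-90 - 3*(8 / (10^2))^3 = -90.00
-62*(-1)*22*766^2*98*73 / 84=204485639512 / 3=68161879837.33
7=7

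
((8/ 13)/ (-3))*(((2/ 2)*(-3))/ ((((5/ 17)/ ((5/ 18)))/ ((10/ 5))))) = 136/ 117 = 1.16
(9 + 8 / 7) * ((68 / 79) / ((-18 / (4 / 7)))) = -9656 / 34839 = -0.28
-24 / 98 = -12 / 49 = -0.24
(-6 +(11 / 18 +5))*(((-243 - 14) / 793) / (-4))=-1799 / 57096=-0.03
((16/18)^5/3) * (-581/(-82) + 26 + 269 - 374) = -96616448/7263027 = -13.30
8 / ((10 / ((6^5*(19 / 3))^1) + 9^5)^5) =72424082058251958484992 / 6499137958000187958428877722449991696725396901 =0.00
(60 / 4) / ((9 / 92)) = 153.33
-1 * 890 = -890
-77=-77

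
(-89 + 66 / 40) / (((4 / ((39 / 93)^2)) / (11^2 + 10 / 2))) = -18600309 / 38440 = -483.88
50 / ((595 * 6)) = 5 / 357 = 0.01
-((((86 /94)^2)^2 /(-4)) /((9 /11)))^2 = -0.05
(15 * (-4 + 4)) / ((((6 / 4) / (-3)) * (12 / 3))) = 0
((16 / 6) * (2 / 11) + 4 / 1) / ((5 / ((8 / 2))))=592 / 165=3.59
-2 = -2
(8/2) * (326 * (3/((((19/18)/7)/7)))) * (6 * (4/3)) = 27603072/19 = 1452793.26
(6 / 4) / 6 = 1 / 4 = 0.25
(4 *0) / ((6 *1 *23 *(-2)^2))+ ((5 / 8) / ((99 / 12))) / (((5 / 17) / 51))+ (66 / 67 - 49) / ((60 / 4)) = 219671 / 22110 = 9.94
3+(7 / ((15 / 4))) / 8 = 97 / 30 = 3.23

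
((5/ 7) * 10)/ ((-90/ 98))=-70/ 9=-7.78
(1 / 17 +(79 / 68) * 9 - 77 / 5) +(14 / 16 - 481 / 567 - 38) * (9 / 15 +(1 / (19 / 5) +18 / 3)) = -972486827 / 3662820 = -265.50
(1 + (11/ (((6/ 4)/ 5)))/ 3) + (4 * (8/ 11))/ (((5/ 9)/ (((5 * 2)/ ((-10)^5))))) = 4090463/ 309375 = 13.22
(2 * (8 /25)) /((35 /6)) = 96 /875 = 0.11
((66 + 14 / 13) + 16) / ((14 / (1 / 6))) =90 / 91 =0.99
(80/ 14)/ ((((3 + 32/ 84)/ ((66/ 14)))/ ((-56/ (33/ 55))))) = -52800/ 71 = -743.66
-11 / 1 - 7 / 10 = -117 / 10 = -11.70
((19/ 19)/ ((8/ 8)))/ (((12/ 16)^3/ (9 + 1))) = 640/ 27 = 23.70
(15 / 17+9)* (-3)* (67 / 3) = -11256 / 17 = -662.12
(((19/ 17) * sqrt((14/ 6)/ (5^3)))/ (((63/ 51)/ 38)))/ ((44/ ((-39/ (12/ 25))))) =-4693 * sqrt(105)/ 5544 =-8.67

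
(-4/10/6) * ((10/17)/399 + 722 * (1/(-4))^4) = -2449943/13023360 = -0.19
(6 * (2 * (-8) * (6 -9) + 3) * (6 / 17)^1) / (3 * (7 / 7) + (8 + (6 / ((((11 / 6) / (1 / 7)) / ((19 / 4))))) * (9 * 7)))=297 / 415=0.72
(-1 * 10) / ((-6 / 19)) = 95 / 3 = 31.67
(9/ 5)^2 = 81/ 25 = 3.24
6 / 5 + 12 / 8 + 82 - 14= 707 / 10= 70.70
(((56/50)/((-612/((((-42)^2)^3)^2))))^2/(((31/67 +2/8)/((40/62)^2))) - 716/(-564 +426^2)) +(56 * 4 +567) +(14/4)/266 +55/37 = 37435317446353005526420495479458276233279289116639/21082752926710950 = 1775637061084373510332650000000000.00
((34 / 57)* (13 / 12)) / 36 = 221 / 12312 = 0.02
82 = 82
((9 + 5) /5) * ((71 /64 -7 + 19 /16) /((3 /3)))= -2107 /160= -13.17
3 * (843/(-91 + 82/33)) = -28.57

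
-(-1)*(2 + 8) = 10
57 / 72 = 19 / 24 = 0.79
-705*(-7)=4935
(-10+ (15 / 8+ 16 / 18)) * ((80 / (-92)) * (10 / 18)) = 13025 / 3726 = 3.50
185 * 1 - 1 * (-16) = 201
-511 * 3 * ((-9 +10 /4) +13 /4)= 19929 /4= 4982.25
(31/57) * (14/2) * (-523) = -113491/57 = -1991.07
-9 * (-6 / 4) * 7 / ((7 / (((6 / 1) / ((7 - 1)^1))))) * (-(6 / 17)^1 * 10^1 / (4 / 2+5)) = -810 / 119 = -6.81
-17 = -17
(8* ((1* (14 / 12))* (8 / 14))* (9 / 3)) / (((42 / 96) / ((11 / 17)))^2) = 495616 / 14161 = 35.00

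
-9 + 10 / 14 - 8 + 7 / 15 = -15.82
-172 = -172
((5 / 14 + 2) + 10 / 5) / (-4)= -61 / 56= -1.09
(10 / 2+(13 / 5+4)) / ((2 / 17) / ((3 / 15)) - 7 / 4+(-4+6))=3944 / 285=13.84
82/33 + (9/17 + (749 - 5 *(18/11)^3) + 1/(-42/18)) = 346718597/475167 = 729.68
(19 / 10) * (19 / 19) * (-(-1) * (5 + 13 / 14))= 1577 / 140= 11.26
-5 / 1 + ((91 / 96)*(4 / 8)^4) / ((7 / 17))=-7459 / 1536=-4.86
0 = 0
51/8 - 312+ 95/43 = -104375/344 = -303.42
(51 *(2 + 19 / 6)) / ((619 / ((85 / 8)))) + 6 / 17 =820939 / 168368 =4.88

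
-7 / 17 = -0.41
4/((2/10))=20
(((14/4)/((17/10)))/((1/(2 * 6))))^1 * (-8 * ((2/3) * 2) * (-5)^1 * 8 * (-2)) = -358400/17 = -21082.35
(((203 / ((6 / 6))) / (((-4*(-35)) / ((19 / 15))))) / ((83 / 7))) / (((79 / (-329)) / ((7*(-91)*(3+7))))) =808323061 / 196710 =4109.21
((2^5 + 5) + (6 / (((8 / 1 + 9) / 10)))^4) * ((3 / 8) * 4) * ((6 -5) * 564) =13578534342 / 83521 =162576.29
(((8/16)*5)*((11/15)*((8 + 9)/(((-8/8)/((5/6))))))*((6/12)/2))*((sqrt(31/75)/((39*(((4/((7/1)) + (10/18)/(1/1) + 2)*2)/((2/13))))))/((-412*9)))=1309*sqrt(93)/17776863936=0.00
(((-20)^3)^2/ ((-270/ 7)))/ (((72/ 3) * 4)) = -1400000/ 81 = -17283.95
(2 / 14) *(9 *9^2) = 729 / 7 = 104.14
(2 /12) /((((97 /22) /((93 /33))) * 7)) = 31 /2037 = 0.02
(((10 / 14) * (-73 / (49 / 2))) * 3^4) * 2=-118260 / 343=-344.78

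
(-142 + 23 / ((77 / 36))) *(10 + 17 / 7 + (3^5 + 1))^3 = -58448403446750 / 26411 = -2213032579.11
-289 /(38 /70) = -10115 /19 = -532.37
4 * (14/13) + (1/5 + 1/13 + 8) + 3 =1013/65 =15.58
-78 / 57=-26 / 19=-1.37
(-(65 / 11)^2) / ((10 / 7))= -5915 / 242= -24.44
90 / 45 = 2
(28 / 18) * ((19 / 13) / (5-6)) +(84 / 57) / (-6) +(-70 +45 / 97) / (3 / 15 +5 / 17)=-143.25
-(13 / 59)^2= -169 / 3481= -0.05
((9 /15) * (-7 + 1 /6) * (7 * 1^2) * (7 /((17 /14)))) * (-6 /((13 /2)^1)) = 168756 /1105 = 152.72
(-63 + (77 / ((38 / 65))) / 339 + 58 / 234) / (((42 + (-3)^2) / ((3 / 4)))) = -0.92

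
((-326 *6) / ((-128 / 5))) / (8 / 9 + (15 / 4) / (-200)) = 87.81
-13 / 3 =-4.33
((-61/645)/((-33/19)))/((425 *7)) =1159/63322875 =0.00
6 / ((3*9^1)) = 2 / 9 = 0.22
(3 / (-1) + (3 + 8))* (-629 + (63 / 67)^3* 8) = -1497436408 / 300763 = -4978.79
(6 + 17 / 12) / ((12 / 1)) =89 / 144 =0.62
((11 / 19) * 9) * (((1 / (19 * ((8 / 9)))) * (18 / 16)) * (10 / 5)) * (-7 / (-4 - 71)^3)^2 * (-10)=-539 / 282031250000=-0.00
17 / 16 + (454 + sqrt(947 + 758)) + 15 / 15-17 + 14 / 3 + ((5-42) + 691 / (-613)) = sqrt(1705) + 11934431 / 29424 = 446.89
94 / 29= 3.24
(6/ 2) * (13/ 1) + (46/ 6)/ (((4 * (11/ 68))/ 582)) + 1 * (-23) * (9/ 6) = 6900.32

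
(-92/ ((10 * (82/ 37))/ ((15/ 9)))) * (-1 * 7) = 5957/ 123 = 48.43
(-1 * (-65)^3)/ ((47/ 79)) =21695375/ 47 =461603.72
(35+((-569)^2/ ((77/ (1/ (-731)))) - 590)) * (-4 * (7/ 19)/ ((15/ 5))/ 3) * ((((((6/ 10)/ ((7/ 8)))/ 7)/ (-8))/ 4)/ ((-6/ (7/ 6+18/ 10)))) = 0.14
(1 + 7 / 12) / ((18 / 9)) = 19 / 24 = 0.79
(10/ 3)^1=3.33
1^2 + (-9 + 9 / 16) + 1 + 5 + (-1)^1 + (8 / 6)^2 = -95 / 144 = -0.66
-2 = -2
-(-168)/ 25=168/ 25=6.72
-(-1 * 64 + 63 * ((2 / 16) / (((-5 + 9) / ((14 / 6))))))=1901 / 32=59.41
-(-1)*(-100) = -100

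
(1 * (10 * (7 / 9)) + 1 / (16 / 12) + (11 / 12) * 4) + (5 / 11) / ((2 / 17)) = 6359 / 396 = 16.06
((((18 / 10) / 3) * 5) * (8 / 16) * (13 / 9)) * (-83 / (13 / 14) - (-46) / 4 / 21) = -48505 / 252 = -192.48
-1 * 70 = -70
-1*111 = -111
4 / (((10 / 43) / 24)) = 2064 / 5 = 412.80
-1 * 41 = -41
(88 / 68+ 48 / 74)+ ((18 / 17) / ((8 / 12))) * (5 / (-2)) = -2551 / 1258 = -2.03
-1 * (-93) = 93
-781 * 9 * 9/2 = -63261/2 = -31630.50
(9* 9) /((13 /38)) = 3078 /13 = 236.77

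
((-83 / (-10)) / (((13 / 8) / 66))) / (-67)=-21912 / 4355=-5.03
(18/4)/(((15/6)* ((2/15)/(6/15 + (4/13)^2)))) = 5643/845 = 6.68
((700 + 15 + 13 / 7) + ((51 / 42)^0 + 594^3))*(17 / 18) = 8313550307 / 42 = 197941673.98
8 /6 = 4 /3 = 1.33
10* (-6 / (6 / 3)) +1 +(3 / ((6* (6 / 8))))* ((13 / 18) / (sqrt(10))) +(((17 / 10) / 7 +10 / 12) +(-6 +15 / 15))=-3457 / 105 +13* sqrt(10) / 270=-32.77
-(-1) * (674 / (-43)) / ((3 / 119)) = -80206 / 129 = -621.75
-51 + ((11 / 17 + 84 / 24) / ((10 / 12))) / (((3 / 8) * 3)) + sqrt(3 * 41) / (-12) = -3959 / 85 - sqrt(123) / 12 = -47.50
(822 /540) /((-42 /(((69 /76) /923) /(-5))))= 3151 /441932400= 0.00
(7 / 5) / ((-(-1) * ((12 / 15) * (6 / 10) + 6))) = 35 / 162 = 0.22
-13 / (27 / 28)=-364 / 27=-13.48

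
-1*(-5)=5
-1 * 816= -816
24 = 24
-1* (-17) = 17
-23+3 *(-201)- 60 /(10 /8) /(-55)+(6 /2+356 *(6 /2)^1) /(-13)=-505871 /715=-707.51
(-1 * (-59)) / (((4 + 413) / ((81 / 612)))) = 177 / 9452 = 0.02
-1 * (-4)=4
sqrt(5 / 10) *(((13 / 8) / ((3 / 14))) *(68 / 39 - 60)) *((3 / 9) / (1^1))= -1988 *sqrt(2) / 27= -104.13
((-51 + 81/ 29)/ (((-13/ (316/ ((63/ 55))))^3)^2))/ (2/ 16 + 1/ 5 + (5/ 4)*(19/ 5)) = -513741371387522659701760000000/ 592210620561624467949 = -867497734.00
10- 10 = 0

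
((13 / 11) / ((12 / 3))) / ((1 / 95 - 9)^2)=117325 / 32089904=0.00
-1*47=-47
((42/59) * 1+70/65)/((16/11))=1.23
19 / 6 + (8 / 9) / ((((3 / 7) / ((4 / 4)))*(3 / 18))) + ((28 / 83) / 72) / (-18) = 419807 / 26892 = 15.61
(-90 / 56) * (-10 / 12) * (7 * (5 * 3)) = 1125 / 8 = 140.62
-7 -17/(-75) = -508/75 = -6.77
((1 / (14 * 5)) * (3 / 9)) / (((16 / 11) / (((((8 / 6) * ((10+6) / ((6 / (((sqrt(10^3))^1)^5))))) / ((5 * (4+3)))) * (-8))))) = -35200000 * sqrt(10) / 1323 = -84136.19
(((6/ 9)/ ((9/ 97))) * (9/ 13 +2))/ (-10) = -679/ 351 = -1.93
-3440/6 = -1720/3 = -573.33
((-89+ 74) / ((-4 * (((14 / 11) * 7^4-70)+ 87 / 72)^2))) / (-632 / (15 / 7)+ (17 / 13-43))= -1019304 / 816390250625725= -0.00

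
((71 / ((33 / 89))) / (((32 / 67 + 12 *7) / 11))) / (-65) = -0.38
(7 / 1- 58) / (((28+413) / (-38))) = 646 / 147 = 4.39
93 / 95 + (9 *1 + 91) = 9593 / 95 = 100.98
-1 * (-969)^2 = -938961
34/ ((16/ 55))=935/ 8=116.88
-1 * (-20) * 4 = 80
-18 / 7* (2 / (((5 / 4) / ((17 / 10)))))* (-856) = 1047744 / 175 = 5987.11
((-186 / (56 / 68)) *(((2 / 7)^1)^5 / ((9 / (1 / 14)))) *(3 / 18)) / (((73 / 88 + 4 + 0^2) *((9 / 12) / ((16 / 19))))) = -1396736 / 10561938975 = -0.00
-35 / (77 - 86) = 3.89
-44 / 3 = -14.67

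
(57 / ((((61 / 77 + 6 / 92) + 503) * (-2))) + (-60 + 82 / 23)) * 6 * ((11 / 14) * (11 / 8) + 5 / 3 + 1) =-2919387272945 / 2298645944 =-1270.05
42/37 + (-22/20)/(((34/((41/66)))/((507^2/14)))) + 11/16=-64669553/176120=-367.19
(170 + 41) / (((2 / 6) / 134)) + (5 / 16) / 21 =28500197 / 336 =84822.01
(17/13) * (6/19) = 102/247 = 0.41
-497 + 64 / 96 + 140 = -1069 / 3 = -356.33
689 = 689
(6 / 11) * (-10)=-60 / 11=-5.45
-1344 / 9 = -149.33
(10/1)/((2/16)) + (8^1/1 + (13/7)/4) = 88.46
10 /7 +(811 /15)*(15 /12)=69.01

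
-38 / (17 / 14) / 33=-532 / 561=-0.95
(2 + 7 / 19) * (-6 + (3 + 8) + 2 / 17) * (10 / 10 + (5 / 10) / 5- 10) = -69687 / 646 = -107.87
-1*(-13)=13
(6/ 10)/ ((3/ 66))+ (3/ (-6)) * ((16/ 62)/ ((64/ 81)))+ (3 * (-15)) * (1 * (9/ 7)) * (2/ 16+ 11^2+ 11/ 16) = -61061079/ 8680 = -7034.69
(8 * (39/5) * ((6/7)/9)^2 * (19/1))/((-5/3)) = -7904/1225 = -6.45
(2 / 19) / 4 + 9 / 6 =29 / 19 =1.53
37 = 37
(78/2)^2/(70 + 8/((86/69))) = 65403/3286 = 19.90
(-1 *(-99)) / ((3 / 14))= 462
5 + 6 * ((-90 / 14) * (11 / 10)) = -262 / 7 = -37.43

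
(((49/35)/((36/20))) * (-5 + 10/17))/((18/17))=-175/54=-3.24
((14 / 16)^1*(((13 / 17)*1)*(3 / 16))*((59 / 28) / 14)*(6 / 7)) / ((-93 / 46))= -52923 / 6610688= -0.01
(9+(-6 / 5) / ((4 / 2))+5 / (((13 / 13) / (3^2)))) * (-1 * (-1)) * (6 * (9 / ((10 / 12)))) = 3460.32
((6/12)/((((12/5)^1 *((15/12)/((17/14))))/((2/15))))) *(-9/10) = -17/700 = -0.02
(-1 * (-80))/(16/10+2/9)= 1800/41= 43.90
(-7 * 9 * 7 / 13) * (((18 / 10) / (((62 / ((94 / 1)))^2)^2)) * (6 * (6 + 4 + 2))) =-1394456680008 / 60028865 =-23229.77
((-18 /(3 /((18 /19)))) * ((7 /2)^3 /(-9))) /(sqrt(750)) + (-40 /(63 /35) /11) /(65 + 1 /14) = -2800 /90189 + 343 * sqrt(30) /1900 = 0.96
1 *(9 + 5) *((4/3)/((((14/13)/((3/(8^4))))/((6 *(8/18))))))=13/384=0.03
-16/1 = -16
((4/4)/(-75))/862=-1/64650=-0.00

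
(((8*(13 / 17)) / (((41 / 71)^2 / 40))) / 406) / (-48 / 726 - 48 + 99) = 1268718880 / 35752370353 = 0.04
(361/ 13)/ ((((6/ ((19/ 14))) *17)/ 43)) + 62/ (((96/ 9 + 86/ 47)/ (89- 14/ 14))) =7400444969/ 16354884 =452.49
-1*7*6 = -42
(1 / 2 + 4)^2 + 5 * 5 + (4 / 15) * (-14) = 2491 / 60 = 41.52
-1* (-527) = 527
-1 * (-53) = 53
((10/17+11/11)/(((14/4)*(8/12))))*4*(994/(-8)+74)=-16281/119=-136.82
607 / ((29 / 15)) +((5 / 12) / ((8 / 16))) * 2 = 27460 / 87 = 315.63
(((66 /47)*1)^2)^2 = 18974736 /4879681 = 3.89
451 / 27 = 16.70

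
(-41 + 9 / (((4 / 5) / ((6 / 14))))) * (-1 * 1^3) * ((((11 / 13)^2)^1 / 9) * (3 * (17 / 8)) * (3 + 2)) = 10418705 / 113568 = 91.74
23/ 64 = 0.36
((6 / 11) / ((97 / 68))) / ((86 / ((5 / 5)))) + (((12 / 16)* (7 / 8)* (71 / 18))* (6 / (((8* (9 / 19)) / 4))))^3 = 38633431280433571 / 8767995641856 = 4406.19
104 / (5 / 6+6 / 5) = 3120 / 61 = 51.15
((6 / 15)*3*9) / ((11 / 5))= 54 / 11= 4.91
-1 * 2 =-2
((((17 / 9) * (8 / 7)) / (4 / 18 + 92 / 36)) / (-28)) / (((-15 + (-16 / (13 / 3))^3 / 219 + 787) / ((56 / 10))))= -5452954 / 27076277375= -0.00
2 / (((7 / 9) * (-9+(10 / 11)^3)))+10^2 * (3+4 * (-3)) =-69191658 / 76853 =-900.31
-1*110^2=-12100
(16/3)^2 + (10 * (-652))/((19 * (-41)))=258104/7011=36.81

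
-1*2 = -2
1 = 1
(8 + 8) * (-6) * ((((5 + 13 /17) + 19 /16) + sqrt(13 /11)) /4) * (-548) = 13152 * sqrt(143) /11 + 1554402 /17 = 105733.14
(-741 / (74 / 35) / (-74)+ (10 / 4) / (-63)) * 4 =1620215 / 86247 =18.79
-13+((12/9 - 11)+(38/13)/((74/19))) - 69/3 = -64814/1443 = -44.92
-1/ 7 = -0.14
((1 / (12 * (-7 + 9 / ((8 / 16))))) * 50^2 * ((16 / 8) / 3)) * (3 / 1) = 1250 / 33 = 37.88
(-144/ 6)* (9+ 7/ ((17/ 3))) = -4176/ 17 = -245.65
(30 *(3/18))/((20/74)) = 37/2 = 18.50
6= 6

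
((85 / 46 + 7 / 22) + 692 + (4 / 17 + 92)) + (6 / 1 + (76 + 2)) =3743596 / 4301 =870.40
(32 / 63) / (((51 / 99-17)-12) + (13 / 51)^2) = -101728 / 5691847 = -0.02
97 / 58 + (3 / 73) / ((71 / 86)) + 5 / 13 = 2.11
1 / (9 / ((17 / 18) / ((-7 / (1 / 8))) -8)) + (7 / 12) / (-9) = -8669 / 9072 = -0.96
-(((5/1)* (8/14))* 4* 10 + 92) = -1444/7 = -206.29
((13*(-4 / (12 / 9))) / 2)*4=-78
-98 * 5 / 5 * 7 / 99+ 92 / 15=-394 / 495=-0.80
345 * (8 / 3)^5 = 3768320 / 81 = 46522.47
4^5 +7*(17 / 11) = 1034.82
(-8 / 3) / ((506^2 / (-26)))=52 / 192027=0.00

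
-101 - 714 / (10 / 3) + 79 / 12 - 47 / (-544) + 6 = -2468647 / 8160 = -302.53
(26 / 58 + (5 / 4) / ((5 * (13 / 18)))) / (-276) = -599 / 208104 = -0.00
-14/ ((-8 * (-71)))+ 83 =82.98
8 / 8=1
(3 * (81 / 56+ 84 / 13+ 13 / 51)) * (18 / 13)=2727639 / 80444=33.91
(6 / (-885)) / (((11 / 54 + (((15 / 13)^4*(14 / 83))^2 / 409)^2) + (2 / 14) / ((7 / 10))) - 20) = 27955834318503239588101710267372972 / 80788214095767823472460671672041101895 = 0.00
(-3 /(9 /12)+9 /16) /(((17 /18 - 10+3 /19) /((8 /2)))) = 9405 /6086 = 1.55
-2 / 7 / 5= -2 / 35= -0.06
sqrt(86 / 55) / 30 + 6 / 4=sqrt(4730) / 1650 + 3 / 2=1.54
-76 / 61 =-1.25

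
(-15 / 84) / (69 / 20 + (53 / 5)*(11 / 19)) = -475 / 25501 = -0.02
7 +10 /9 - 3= 46 /9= 5.11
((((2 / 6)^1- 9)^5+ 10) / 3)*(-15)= 59394730 / 243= 244422.76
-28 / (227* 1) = -28 / 227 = -0.12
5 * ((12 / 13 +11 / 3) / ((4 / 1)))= 895 / 156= 5.74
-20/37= -0.54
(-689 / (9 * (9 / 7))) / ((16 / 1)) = -4823 / 1296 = -3.72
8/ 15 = 0.53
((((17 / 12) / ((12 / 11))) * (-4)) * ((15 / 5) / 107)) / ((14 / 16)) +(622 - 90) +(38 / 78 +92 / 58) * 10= 156030120 / 282373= 552.57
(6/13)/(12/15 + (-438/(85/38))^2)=21675/1800685354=0.00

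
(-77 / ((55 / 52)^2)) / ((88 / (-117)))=276822 / 3025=91.51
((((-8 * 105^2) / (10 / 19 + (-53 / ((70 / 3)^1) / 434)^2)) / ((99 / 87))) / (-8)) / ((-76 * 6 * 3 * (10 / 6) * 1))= -8.07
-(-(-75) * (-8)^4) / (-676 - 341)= 102400 / 339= 302.06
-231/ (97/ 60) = -13860/ 97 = -142.89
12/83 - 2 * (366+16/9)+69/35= -19175777/26145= -733.44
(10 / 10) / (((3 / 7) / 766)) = 5362 / 3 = 1787.33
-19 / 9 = -2.11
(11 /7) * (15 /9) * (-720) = -13200 /7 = -1885.71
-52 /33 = -1.58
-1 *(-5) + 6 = 11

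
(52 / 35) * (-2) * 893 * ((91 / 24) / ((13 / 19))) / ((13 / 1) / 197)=-3342499 / 15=-222833.27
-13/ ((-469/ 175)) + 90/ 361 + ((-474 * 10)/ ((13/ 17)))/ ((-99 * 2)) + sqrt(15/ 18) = sqrt(30)/ 6 + 377750705/ 10376223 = 37.32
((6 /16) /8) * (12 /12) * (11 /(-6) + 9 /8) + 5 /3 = 2509 /1536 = 1.63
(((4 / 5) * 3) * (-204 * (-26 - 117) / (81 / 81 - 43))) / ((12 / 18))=-2500.46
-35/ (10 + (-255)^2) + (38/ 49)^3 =712896561/ 1530260543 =0.47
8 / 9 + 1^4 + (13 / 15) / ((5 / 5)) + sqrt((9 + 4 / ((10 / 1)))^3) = 31.58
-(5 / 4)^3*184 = -2875 / 8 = -359.38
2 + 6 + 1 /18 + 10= 325 /18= 18.06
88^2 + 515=8259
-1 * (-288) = 288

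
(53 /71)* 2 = 106 /71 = 1.49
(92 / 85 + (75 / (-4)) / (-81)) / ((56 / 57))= 32737 / 24480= 1.34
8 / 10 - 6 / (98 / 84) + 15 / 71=-10267 / 2485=-4.13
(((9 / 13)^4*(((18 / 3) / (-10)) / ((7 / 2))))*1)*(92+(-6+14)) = -787320 / 199927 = -3.94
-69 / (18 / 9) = -69 / 2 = -34.50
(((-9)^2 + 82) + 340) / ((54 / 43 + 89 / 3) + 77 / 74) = 4801638 / 305119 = 15.74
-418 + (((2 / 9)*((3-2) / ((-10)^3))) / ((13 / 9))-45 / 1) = -3009501 / 6500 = -463.00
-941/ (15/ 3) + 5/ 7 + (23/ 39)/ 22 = -5629391/ 30030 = -187.46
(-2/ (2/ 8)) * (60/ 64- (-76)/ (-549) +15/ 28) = -82073/ 7686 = -10.68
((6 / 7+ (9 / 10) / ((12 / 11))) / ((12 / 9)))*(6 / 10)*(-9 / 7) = -0.97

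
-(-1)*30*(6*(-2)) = -360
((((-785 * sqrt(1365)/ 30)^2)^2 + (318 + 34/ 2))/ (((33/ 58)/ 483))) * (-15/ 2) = -2936400446146011425/ 528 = -5561364481337142.85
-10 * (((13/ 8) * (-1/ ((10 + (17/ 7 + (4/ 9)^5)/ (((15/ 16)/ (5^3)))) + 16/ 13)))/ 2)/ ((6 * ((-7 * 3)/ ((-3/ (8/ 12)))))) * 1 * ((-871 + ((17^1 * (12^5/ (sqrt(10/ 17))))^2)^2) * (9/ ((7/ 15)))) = 18700048313528938308072249042537095121/ 1218167873216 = 15350961657000726524791620.00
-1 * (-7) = 7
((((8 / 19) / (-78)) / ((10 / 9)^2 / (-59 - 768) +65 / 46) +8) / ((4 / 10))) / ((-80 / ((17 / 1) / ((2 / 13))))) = -9127525403 / 330566180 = -27.61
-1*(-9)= 9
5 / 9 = 0.56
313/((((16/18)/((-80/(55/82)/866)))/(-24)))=5543856/4763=1163.94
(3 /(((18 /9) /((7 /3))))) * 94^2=30926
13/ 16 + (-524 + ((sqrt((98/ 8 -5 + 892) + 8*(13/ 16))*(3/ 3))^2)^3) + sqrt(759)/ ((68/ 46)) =23*sqrt(759)/ 34 + 47555931883/ 64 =743061454.31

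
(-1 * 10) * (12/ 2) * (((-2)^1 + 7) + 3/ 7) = -2280/ 7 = -325.71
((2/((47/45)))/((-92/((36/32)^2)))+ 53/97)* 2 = 6979939/6710848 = 1.04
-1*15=-15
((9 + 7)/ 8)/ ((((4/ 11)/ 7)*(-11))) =-7/ 2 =-3.50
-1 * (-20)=20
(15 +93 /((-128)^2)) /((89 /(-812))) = -49908159 /364544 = -136.91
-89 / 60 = -1.48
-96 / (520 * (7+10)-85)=-96 / 8755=-0.01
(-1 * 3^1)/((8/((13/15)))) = -13/40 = -0.32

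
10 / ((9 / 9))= 10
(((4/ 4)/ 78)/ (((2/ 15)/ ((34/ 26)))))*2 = 85/ 338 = 0.25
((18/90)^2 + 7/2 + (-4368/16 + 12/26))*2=-174849/325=-538.00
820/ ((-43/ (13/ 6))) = -5330/ 129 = -41.32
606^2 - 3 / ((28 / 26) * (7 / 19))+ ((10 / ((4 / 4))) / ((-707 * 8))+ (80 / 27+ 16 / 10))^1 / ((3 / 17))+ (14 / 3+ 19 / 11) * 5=367286.26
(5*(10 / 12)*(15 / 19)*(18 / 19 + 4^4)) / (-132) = -305125 / 47652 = -6.40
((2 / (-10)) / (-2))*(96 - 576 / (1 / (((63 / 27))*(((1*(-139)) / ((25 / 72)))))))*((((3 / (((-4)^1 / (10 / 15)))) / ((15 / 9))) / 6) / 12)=-140137 / 625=-224.22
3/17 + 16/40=49/85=0.58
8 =8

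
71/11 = 6.45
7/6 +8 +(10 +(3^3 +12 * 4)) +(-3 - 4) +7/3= 179/2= 89.50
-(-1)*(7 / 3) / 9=7 / 27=0.26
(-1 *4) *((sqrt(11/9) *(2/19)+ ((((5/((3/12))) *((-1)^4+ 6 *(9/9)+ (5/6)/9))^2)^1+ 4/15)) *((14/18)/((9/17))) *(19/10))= -331668224384/1476225-476 *sqrt(11)/1215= -224674.52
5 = 5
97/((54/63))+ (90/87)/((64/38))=158383/1392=113.78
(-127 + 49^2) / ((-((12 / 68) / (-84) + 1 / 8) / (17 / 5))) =-12267472 / 195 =-62910.11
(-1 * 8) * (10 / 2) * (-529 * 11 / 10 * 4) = 93104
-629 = -629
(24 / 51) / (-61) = -8 / 1037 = -0.01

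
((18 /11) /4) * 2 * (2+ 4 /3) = 30 /11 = 2.73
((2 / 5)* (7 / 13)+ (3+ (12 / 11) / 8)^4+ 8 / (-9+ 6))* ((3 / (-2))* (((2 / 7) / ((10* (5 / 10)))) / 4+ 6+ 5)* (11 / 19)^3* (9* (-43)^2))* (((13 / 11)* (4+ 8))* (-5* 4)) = 165822043633535691 / 116191460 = 1427144848.97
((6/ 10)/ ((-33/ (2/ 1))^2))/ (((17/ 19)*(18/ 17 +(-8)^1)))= -38/ 107085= -0.00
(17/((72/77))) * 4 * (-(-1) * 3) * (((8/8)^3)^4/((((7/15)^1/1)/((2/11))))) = 85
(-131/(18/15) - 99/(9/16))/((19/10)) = -8555/57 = -150.09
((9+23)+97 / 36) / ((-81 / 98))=-61201 / 1458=-41.98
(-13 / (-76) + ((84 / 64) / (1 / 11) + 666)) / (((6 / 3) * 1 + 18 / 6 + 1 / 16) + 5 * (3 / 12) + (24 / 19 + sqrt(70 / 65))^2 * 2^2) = 9320780789905 / 144267501799 - 2982927866880 * sqrt(182) / 1009872512593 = 24.76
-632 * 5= -3160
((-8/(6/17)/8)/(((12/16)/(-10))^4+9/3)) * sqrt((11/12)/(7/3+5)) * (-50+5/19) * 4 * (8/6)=3046400000 * sqrt(2)/48640513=88.57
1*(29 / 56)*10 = 145 / 28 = 5.18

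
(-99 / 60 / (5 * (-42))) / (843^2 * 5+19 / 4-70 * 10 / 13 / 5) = 143 / 64668949450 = 0.00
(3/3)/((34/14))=7/17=0.41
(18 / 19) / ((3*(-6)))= -1 / 19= -0.05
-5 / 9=-0.56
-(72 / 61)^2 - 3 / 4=-2.14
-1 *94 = -94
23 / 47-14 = -635 / 47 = -13.51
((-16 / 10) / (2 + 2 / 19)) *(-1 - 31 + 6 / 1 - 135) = 3059 / 25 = 122.36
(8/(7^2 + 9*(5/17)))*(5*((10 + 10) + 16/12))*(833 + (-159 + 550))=20223.42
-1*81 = -81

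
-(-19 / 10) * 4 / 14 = 19 / 35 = 0.54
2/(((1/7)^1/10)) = 140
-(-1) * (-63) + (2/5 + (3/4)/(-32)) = -62.62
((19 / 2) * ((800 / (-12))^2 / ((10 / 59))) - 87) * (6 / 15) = 4482434 / 45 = 99609.64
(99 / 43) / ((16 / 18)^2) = 8019 / 2752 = 2.91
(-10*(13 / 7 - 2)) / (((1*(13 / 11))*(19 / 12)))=1320 / 1729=0.76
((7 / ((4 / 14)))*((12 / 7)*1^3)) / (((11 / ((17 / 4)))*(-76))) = -357 / 1672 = -0.21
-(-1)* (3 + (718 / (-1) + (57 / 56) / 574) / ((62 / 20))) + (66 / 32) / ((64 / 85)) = -14404760717 / 63773696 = -225.87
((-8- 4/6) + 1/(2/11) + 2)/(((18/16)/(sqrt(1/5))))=-28 * sqrt(5)/135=-0.46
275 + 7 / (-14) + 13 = 575 / 2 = 287.50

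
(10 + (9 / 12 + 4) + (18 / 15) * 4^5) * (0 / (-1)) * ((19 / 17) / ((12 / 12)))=0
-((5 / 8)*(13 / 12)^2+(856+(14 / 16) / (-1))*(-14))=13790611 / 1152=11971.02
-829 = -829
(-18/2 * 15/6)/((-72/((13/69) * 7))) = 455/1104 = 0.41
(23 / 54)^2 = 529 / 2916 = 0.18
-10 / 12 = -5 / 6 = -0.83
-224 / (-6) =112 / 3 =37.33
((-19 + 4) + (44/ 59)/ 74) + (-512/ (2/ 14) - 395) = -8718880/ 2183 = -3993.99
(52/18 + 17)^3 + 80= 5793659/729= 7947.41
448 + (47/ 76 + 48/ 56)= 239121/ 532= 449.48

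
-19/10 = -1.90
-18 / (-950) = 9 / 475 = 0.02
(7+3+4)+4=18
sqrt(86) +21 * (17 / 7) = sqrt(86) +51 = 60.27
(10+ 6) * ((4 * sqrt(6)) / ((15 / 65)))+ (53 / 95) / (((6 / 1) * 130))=53 / 74100+ 832 * sqrt(6) / 3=679.33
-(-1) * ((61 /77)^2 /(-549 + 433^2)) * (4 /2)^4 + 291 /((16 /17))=309.19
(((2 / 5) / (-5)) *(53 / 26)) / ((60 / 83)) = -0.23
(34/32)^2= 289/256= 1.13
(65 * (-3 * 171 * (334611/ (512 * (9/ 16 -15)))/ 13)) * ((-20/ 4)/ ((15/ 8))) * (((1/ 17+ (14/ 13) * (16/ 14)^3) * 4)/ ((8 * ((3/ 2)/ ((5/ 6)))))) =-56236791375/ 392392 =-143317.88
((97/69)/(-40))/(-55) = 97/151800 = 0.00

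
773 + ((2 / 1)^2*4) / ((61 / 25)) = 47553 / 61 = 779.56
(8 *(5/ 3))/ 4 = 10/ 3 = 3.33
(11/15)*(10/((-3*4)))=-11/18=-0.61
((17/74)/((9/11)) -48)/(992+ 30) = -31781/680652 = -0.05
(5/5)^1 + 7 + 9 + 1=18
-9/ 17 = -0.53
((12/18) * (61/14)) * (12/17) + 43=5361/119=45.05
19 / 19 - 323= -322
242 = 242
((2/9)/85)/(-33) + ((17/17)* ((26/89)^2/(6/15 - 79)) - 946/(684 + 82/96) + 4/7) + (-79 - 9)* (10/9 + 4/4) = -1124733694033563962/6027872584293945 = -186.59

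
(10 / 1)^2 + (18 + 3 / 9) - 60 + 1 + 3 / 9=59.67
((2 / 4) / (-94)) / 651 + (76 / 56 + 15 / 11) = 3662887 / 1346268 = 2.72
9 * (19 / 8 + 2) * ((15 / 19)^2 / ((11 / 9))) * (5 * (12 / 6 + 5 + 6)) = 41461875 / 31768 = 1305.15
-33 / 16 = -2.06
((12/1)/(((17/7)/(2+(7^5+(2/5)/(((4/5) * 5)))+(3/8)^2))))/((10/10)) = 83057.42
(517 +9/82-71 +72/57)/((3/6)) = 697007/779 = 894.75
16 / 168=2 / 21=0.10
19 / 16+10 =179 / 16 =11.19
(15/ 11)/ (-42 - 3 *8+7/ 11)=-0.02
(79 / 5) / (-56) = -79 / 280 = -0.28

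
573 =573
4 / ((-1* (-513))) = 4 / 513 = 0.01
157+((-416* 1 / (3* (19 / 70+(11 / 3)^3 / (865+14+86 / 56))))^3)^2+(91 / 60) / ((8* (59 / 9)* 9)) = 8442800334386346107539362260595114155353112373746755771 / 1462950548126039446351442540350628226720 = 5771077050554522.74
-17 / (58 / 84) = -714 / 29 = -24.62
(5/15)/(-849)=-1/2547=-0.00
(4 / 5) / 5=4 / 25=0.16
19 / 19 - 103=-102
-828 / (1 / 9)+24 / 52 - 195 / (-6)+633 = -176437 / 26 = -6786.04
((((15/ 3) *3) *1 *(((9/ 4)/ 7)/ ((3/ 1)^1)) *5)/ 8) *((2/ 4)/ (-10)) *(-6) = 135/ 448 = 0.30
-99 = -99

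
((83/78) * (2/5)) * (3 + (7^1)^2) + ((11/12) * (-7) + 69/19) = 22057/1140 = 19.35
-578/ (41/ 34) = -19652/ 41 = -479.32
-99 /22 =-9 /2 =-4.50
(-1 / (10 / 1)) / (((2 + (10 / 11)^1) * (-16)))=11 / 5120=0.00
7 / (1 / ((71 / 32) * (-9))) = -4473 / 32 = -139.78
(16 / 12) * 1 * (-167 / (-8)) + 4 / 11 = 1861 / 66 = 28.20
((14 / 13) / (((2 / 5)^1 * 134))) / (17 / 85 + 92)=175 / 803062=0.00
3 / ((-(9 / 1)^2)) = -1 / 27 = -0.04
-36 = -36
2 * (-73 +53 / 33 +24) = -3128 / 33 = -94.79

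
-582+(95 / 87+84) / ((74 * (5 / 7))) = -18682759 / 32190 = -580.39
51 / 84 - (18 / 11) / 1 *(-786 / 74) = 17.99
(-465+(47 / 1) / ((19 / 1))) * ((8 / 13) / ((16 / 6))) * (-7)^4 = -4869228 / 19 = -256275.16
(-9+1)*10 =-80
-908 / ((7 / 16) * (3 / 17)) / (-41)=246976 / 861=286.85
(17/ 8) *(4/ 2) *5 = 85/ 4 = 21.25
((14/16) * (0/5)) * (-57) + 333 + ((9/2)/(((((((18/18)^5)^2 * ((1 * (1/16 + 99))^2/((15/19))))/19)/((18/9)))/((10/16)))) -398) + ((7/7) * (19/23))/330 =-49567781099/762711510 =-64.99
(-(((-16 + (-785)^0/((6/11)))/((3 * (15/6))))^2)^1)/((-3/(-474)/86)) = -3926932/81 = -48480.64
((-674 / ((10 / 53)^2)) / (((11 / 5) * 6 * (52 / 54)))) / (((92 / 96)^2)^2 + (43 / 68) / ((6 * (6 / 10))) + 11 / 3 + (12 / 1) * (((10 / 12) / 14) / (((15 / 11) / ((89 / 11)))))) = -42046136004096 / 251913621245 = -166.91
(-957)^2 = 915849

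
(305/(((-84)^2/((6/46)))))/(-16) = -305/865536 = -0.00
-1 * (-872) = 872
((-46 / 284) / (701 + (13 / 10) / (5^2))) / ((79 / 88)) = -23000 / 89368197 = -0.00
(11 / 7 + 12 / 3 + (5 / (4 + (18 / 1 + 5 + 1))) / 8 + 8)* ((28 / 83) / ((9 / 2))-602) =-32598755 / 3984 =-8182.42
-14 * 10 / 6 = -70 / 3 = -23.33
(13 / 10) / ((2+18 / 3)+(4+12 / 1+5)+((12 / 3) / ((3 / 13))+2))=39 / 1450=0.03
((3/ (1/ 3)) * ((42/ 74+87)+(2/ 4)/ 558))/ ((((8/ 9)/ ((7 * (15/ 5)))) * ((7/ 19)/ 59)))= 109441749159/ 36704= 2981739.02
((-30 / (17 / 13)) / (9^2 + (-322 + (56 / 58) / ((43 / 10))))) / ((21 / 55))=8916050 / 35729393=0.25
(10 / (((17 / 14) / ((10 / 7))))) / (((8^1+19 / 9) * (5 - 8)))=-600 / 1547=-0.39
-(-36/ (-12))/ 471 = -1/ 157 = -0.01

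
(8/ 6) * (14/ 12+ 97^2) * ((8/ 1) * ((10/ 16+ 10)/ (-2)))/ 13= -4799185/ 117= -41018.68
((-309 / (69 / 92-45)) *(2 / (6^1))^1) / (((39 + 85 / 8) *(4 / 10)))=8240 / 70269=0.12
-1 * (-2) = 2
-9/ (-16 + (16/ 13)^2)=169/ 272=0.62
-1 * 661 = -661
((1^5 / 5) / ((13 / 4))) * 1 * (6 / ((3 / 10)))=16 / 13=1.23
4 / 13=0.31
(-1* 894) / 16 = -447 / 8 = -55.88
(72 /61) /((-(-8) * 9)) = 0.02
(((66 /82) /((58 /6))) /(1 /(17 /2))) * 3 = 5049 /2378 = 2.12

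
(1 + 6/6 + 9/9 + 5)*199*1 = 1592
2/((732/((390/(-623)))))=-0.00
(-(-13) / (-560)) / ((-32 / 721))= 1339 / 2560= 0.52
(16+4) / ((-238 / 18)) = -1.51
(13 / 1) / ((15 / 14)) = 182 / 15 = 12.13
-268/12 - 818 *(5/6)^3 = -53537/108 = -495.71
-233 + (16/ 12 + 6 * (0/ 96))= -695/ 3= -231.67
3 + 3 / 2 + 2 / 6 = 29 / 6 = 4.83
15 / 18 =0.83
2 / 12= 1 / 6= 0.17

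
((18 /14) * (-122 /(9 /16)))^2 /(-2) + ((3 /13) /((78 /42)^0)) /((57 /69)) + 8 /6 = -1411659077 /36309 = -38879.04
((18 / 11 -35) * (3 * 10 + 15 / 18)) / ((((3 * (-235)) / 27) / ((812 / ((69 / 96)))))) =529255104 / 11891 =44508.88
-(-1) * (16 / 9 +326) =2950 / 9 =327.78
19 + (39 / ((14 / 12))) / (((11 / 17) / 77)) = 3997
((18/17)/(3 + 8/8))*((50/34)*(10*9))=10125/289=35.03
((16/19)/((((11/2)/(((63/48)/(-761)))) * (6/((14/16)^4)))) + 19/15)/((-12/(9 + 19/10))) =-1349155922539/1172636467200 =-1.15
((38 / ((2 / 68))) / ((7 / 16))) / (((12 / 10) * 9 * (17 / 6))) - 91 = 347 / 63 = 5.51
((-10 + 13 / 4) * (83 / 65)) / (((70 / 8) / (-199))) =196.03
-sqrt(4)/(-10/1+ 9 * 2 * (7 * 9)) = -1/562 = -0.00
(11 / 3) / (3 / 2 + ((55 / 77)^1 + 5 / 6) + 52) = 77 / 1156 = 0.07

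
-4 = -4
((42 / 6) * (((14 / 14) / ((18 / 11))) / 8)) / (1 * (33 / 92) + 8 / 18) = 253 / 380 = 0.67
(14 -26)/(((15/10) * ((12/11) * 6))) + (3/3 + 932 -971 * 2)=-9092/9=-1010.22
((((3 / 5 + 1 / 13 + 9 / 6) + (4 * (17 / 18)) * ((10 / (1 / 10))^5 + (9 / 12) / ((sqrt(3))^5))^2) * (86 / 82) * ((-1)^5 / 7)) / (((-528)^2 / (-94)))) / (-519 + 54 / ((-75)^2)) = -1722758142857142857152824317875 / 46849036214762496 - 1677587890625000 * sqrt(3) / 8211720089727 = -36772541808039.71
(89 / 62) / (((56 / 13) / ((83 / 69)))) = 96031 / 239568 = 0.40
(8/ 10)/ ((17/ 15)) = 12/ 17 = 0.71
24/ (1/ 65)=1560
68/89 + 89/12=8737/1068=8.18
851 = 851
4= 4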